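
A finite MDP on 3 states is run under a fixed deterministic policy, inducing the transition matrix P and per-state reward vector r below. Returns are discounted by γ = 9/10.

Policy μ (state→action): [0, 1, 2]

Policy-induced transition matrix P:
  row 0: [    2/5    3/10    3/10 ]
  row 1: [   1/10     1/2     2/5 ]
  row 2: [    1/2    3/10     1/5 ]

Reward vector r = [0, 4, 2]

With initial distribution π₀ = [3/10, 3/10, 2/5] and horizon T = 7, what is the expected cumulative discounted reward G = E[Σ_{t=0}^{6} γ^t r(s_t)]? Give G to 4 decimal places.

t=0: π = [0.3000, 0.3000, 0.4000], E[r] = 2.0000, γ^t·E[r] = 2.000000, running G = 2.000000
t=1: π = [0.3500, 0.3600, 0.2900], E[r] = 2.0200, γ^t·E[r] = 1.818000, running G = 3.818000
t=2: π = [0.3210, 0.3720, 0.3070], E[r] = 2.1020, γ^t·E[r] = 1.702620, running G = 5.520620
t=3: π = [0.3191, 0.3744, 0.3065], E[r] = 2.1106, γ^t·E[r] = 1.538627, running G = 7.059247
t=4: π = [0.3183, 0.3749, 0.3068], E[r] = 2.1131, γ^t·E[r] = 1.386405, running G = 8.445652
t=5: π = [0.3182, 0.3750, 0.3068], E[r] = 2.1135, γ^t·E[r] = 1.248014, running G = 9.693666
t=6: π = [0.3182, 0.3750, 0.3068], E[r] = 2.1136, γ^t·E[r] = 1.123261, running G = 10.816927

G = 10.8169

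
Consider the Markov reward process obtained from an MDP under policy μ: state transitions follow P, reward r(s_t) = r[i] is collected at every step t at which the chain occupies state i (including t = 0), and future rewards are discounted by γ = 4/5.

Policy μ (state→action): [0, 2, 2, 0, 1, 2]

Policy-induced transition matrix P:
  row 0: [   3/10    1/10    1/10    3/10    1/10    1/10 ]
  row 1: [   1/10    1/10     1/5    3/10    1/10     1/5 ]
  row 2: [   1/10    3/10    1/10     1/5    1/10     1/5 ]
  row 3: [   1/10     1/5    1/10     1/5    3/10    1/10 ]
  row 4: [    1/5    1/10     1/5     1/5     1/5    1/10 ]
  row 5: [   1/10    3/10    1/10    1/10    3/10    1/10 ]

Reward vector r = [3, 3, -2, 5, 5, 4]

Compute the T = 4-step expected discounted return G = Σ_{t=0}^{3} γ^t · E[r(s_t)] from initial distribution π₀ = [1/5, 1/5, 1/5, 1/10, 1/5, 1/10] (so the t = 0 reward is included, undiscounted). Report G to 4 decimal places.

G = 9.0489

t=0: π = [0.2000, 0.2000, 0.2000, 0.1000, 0.2000, 0.1000], E[r] = 2.7000, γ^t·E[r] = 2.700000, running G = 2.700000
t=1: π = [0.1600, 0.1700, 0.1400, 0.2300, 0.1600, 0.1400], E[r] = 3.2200, γ^t·E[r] = 2.576000, running G = 5.276000
t=2: π = [0.1480, 0.1790, 0.1330, 0.2190, 0.1900, 0.1310], E[r] = 3.2840, γ^t·E[r] = 2.101760, running G = 7.377760
t=3: π = [0.1486, 0.1747, 0.1369, 0.2196, 0.1890, 0.1312], E[r] = 3.2639, γ^t·E[r] = 1.671117, running G = 9.048877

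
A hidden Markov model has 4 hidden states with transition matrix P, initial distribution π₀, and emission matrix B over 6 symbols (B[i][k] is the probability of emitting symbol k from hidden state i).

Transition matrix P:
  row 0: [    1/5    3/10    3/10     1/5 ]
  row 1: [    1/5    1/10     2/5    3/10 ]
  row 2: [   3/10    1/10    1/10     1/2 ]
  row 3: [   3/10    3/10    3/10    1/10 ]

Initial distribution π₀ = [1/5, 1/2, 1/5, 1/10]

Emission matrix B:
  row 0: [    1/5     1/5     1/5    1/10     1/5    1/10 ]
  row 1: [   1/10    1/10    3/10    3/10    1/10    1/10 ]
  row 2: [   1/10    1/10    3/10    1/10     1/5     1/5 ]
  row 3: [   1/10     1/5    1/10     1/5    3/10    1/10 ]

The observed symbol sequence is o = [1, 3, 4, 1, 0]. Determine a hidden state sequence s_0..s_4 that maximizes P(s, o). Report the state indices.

t=0: δ = [4.000e-02, 5.000e-02, 2.000e-02, 2.000e-02]  (obs o_0=1)
t=1: δ = [1.000e-03, 3.600e-03, 2.000e-03, 3.000e-03]  ψ = [1, 0, 1, 1]  (obs o_1=3)
t=2: δ = [1.800e-04, 9.000e-05, 2.880e-04, 3.240e-04]  ψ = [3, 3, 1, 1]  (obs o_2=4)
t=3: δ = [1.944e-05, 9.720e-06, 9.720e-06, 2.880e-05]  ψ = [3, 3, 3, 2]  (obs o_3=1)
t=4: δ = [1.728e-06, 8.640e-07, 8.640e-07, 4.860e-07]  ψ = [3, 3, 3, 2]  (obs o_4=0)
backtrack: best end state = 0; path = [0, 1, 2, 3, 0]

path = [0, 1, 2, 3, 0]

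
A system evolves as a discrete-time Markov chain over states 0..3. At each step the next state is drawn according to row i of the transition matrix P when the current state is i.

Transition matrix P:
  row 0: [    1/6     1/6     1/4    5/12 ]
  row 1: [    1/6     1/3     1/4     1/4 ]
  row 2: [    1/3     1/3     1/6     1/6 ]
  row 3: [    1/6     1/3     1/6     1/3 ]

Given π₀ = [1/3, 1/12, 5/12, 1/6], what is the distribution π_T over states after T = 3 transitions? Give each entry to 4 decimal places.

t=0: π = [0.3333, 0.0833, 0.4167, 0.1667]
t=1: π = [0.2361, 0.2778, 0.2014, 0.2847]
t=2: π = [0.2002, 0.2940, 0.2095, 0.2963]
t=3: π = [0.2016, 0.3000, 0.2079, 0.2906]

π = [0.2016, 0.3000, 0.2079, 0.2906]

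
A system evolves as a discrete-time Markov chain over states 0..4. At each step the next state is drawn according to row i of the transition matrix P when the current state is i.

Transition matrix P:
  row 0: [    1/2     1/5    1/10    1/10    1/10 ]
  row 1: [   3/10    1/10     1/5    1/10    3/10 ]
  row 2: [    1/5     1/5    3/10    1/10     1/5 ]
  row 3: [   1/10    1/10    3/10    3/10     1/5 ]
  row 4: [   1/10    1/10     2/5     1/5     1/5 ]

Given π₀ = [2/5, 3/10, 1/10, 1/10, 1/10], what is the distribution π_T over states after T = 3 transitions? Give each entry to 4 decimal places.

π = [0.2672, 0.1520, 0.2465, 0.1472, 0.1871]

t=0: π = [0.4000, 0.3000, 0.1000, 0.1000, 0.1000]
t=1: π = [0.3300, 0.1500, 0.2000, 0.1300, 0.1900]
t=2: π = [0.2820, 0.1530, 0.2380, 0.1450, 0.1820]
t=3: π = [0.2672, 0.1520, 0.2465, 0.1472, 0.1871]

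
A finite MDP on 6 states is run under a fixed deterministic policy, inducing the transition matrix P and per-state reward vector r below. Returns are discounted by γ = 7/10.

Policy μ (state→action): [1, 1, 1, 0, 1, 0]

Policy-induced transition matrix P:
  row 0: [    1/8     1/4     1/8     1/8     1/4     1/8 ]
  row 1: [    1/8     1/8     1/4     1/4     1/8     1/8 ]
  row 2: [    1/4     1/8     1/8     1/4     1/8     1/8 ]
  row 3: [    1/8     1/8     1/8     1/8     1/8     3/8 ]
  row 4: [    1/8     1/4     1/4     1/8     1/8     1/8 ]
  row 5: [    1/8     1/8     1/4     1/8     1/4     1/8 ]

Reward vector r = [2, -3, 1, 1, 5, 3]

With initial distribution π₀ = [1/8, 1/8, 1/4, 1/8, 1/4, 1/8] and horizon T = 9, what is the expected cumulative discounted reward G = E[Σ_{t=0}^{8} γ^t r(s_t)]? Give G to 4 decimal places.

G = 5.0843

t=0: π = [0.1250, 0.1250, 0.2500, 0.1250, 0.2500, 0.1250], E[r] = 1.8750, γ^t·E[r] = 1.875000, running G = 1.875000
t=1: π = [0.1563, 0.1719, 0.1875, 0.1719, 0.1563, 0.1563], E[r] = 1.4063, γ^t·E[r] = 0.984375, running G = 2.859375
t=2: π = [0.1484, 0.1641, 0.1855, 0.1699, 0.1641, 0.1680], E[r] = 1.4844, γ^t·E[r] = 0.727344, running G = 3.586719
t=3: π = [0.1482, 0.1641, 0.1870, 0.1687, 0.1646, 0.1675], E[r] = 1.4851, γ^t·E[r] = 0.509392, running G = 4.096111
t=4: π = [0.1484, 0.1641, 0.1870, 0.1689, 0.1645, 0.1672], E[r] = 1.4842, γ^t·E[r] = 0.356354, running G = 4.452465
t=5: π = [0.1484, 0.1641, 0.1870, 0.1689, 0.1644, 0.1672], E[r] = 1.4842, γ^t·E[r] = 0.249446, running G = 4.701911
t=6: π = [0.1484, 0.1641, 0.1870, 0.1689, 0.1644, 0.1672], E[r] = 1.4842, γ^t·E[r] = 0.174615, running G = 4.876526
t=7: π = [0.1484, 0.1641, 0.1870, 0.1689, 0.1644, 0.1672], E[r] = 1.4842, γ^t·E[r] = 0.122230, running G = 4.998756
t=8: π = [0.1484, 0.1641, 0.1870, 0.1689, 0.1644, 0.1672], E[r] = 1.4842, γ^t·E[r] = 0.085561, running G = 5.084317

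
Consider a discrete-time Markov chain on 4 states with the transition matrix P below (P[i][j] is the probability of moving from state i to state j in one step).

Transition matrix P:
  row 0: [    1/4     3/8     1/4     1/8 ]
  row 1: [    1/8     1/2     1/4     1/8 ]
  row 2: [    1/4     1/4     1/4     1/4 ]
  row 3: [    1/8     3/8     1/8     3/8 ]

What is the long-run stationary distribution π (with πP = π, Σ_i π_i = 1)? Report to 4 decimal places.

Balance equations π_j = Σ_i π_i·P[i][j]:
  π_0 = 1/4·π_0 + 1/8·π_1 + 1/4·π_2 + 1/8·π_3
  π_1 = 3/8·π_0 + 1/2·π_1 + 1/4·π_2 + 3/8·π_3
  π_2 = 1/4·π_0 + 1/4·π_1 + 1/4·π_2 + 1/8·π_3
  normalize: π_0 + π_1 + π_2 + π_3 = 1
Solving the linear system gives exactly π = [60/343, 136/343, 11/49, 10/49].

π = [0.1749, 0.3965, 0.2245, 0.2041]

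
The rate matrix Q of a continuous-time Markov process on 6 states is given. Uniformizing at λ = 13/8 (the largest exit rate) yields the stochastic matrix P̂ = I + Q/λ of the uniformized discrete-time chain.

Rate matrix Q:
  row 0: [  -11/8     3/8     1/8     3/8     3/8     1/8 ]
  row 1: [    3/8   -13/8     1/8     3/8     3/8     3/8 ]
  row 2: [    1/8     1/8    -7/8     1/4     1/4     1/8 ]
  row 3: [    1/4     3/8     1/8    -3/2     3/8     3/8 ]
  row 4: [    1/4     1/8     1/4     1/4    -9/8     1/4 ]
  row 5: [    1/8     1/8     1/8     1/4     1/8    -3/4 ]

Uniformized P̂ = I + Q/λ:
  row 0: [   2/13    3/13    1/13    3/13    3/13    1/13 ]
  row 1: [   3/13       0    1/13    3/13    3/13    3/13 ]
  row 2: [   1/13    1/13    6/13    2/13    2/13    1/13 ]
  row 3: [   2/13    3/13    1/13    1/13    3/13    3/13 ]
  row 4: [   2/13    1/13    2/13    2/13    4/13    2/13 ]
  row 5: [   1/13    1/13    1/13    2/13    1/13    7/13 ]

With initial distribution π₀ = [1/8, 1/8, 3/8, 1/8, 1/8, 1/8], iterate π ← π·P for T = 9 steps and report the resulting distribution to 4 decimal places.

t=0: π = [0.1250, 0.1250, 0.3750, 0.1250, 0.1250, 0.1250]
t=1: π = [0.1250, 0.1058, 0.2308, 0.1635, 0.1923, 0.1827]
t=2: π = [0.1302, 0.1132, 0.1805, 0.1590, 0.1997, 0.2175]
t=3: π = [0.1319, 0.1127, 0.1617, 0.1603, 0.1988, 0.2345]
t=4: π = [0.1320, 0.1132, 0.1544, 0.1603, 0.1975, 0.2425]
t=5: π = [0.1320, 0.1132, 0.1515, 0.1604, 0.1968, 0.2461]
t=6: π = [0.1320, 0.1132, 0.1503, 0.1604, 0.1964, 0.2477]
t=7: π = [0.1319, 0.1132, 0.1498, 0.1604, 0.1962, 0.2485]
t=8: π = [0.1319, 0.1132, 0.1496, 0.1604, 0.1961, 0.2488]
t=9: π = [0.1319, 0.1132, 0.1496, 0.1604, 0.1961, 0.2489]

π = [0.1319, 0.1132, 0.1496, 0.1604, 0.1961, 0.2489]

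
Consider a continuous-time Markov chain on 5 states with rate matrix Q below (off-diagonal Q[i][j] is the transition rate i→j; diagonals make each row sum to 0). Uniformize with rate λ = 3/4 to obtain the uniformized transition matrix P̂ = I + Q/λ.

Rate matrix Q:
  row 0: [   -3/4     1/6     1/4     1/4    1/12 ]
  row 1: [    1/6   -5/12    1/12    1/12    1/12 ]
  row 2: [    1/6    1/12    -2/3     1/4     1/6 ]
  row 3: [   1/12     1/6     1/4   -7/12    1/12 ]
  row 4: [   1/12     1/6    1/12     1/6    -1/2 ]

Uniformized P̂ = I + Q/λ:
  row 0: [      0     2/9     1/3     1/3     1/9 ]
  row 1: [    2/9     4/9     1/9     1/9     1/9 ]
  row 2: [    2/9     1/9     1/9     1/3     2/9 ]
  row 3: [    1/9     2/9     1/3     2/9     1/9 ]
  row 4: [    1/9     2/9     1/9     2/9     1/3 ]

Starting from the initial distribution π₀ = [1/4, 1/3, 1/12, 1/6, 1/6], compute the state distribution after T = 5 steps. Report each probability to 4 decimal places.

π = [0.1452, 0.2580, 0.1948, 0.2313, 0.1706]

t=0: π = [0.2500, 0.3333, 0.0833, 0.1667, 0.1667]
t=1: π = [0.1296, 0.2870, 0.2037, 0.2222, 0.1574]
t=2: π = [0.1512, 0.2634, 0.1893, 0.2274, 0.1687]
t=3: π = [0.1446, 0.2597, 0.1952, 0.2308, 0.1696]
t=4: π = [0.1456, 0.2582, 0.1945, 0.2311, 0.1705]
t=5: π = [0.1452, 0.2580, 0.1948, 0.2313, 0.1706]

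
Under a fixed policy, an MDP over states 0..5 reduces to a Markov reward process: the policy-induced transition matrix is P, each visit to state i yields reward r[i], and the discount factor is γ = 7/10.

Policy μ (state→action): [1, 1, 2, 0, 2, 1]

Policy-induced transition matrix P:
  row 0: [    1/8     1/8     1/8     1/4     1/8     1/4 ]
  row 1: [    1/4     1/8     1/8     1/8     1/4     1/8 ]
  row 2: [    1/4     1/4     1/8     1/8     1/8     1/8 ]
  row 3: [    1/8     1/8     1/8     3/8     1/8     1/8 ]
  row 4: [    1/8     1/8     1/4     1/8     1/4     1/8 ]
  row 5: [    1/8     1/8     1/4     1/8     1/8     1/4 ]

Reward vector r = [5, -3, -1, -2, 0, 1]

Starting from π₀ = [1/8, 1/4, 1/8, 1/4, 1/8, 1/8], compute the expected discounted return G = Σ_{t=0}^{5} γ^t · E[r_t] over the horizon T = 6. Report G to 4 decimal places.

G = -0.6166

t=0: π = [0.1250, 0.2500, 0.1250, 0.2500, 0.1250, 0.1250], E[r] = -0.6250, γ^t·E[r] = -0.625000, running G = -0.625000
t=1: π = [0.1719, 0.1406, 0.1563, 0.2031, 0.1719, 0.1563], E[r] = 0.0313, γ^t·E[r] = 0.021875, running G = -0.603125
t=2: π = [0.1621, 0.1445, 0.1660, 0.1973, 0.1641, 0.1660], E[r] = -0.0176, γ^t·E[r] = -0.008613, running G = -0.611738
t=3: π = [0.1638, 0.1458, 0.1663, 0.1946, 0.1636, 0.1660], E[r] = -0.0076, γ^t·E[r] = -0.002596, running G = -0.614334
t=4: π = [0.1640, 0.1458, 0.1662, 0.1941, 0.1637, 0.1662], E[r] = -0.0056, γ^t·E[r] = -0.001334, running G = -0.615668
t=5: π = [0.1640, 0.1458, 0.1662, 0.1940, 0.1637, 0.1663], E[r] = -0.0054, γ^t·E[r] = -0.000900, running G = -0.616568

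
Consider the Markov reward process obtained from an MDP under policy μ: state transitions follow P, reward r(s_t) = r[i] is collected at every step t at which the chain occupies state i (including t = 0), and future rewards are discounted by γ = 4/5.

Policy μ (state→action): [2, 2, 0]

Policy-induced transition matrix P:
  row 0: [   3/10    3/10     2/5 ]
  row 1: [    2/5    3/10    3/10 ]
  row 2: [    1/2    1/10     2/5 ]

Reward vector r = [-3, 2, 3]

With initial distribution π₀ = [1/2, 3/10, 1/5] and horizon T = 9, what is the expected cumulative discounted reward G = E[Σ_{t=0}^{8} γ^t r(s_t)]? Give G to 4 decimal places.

G = 1.0891

t=0: π = [0.5000, 0.3000, 0.2000], E[r] = -0.3000, γ^t·E[r] = -0.300000, running G = -0.300000
t=1: π = [0.3700, 0.2600, 0.3700], E[r] = 0.5200, γ^t·E[r] = 0.416000, running G = 0.116000
t=2: π = [0.4000, 0.2260, 0.3740], E[r] = 0.3740, γ^t·E[r] = 0.239360, running G = 0.355360
t=3: π = [0.3974, 0.2252, 0.3774], E[r] = 0.3904, γ^t·E[r] = 0.199885, running G = 0.555245
t=4: π = [0.3980, 0.2245, 0.3775], E[r] = 0.3875, γ^t·E[r] = 0.158712, running G = 0.713957
t=5: π = [0.3979, 0.2245, 0.3775], E[r] = 0.3878, γ^t·E[r] = 0.127077, running G = 0.841034
t=6: π = [0.3980, 0.2245, 0.3775], E[r] = 0.3877, γ^t·E[r] = 0.101646, running G = 0.942680
t=7: π = [0.3980, 0.2245, 0.3776], E[r] = 0.3878, γ^t·E[r] = 0.081318, running G = 1.023998
t=8: π = [0.3980, 0.2245, 0.3776], E[r] = 0.3878, γ^t·E[r] = 0.065054, running G = 1.089053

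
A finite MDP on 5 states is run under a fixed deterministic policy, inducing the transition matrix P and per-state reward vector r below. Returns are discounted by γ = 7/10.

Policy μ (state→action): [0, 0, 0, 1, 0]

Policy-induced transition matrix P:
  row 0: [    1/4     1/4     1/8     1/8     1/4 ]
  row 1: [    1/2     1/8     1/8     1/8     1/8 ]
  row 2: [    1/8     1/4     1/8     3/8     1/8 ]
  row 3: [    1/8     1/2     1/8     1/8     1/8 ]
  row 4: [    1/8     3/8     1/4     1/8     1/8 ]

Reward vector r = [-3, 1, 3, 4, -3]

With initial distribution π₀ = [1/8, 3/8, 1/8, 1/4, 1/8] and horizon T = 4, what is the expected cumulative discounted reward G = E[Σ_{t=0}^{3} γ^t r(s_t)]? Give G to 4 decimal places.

t=0: π = [0.1250, 0.3750, 0.1250, 0.2500, 0.1250], E[r] = 1.0000, γ^t·E[r] = 1.000000, running G = 1.000000
t=1: π = [0.2813, 0.2813, 0.1406, 0.1563, 0.1406], E[r] = 0.0625, γ^t·E[r] = 0.043750, running G = 1.043750
t=2: π = [0.2656, 0.2715, 0.1426, 0.1602, 0.1602], E[r] = 0.0625, γ^t·E[r] = 0.030625, running G = 1.074375
t=3: π = [0.2600, 0.2761, 0.1450, 0.1606, 0.1582], E[r] = 0.0991, γ^t·E[r] = 0.033999, running G = 1.108374

G = 1.1084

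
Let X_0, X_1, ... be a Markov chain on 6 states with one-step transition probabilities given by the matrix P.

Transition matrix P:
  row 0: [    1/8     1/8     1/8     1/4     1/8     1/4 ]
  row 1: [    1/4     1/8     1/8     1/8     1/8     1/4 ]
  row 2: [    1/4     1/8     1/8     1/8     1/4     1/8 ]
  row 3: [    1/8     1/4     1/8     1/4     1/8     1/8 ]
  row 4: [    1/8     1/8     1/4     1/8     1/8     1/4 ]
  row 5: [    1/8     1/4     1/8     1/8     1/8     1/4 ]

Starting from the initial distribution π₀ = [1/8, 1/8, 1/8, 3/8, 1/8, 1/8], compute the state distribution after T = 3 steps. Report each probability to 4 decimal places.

π = [0.1643, 0.1721, 0.1428, 0.1667, 0.1428, 0.2112]

t=0: π = [0.1250, 0.1250, 0.1250, 0.3750, 0.1250, 0.1250]
t=1: π = [0.1563, 0.1875, 0.1406, 0.1875, 0.1406, 0.1875]
t=2: π = [0.1660, 0.1719, 0.1426, 0.1680, 0.1426, 0.2090]
t=3: π = [0.1643, 0.1721, 0.1428, 0.1667, 0.1428, 0.2112]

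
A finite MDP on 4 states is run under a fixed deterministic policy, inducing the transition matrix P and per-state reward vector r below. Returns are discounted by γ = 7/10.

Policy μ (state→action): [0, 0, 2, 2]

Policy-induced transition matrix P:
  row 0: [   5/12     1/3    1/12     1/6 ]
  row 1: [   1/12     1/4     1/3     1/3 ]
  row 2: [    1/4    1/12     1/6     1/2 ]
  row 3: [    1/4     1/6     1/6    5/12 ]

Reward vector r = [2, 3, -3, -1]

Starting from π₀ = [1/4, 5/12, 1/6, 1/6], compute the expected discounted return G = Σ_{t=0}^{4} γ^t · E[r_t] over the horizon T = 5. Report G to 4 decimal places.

t=0: π = [0.2500, 0.4167, 0.1667, 0.1667], E[r] = 1.0833, γ^t·E[r] = 1.083333, running G = 1.083333
t=1: π = [0.2222, 0.2292, 0.2153, 0.3333], E[r] = 0.1528, γ^t·E[r] = 0.106944, running G = 1.190278
t=2: π = [0.2488, 0.2049, 0.1863, 0.3600], E[r] = 0.1933, γ^t·E[r] = 0.094711, running G = 1.284988
t=3: π = [0.2573, 0.2097, 0.1801, 0.3529], E[r] = 0.2506, γ^t·E[r] = 0.085948, running G = 1.370937
t=4: π = [0.2579, 0.2120, 0.1802, 0.3499], E[r] = 0.2616, γ^t·E[r] = 0.062804, running G = 1.433741

G = 1.4337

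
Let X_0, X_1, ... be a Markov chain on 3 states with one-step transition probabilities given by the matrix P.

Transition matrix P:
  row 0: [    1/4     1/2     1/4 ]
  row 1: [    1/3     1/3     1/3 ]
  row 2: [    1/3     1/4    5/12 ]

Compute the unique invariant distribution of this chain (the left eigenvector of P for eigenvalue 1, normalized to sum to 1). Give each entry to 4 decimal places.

Balance equations π_j = Σ_i π_i·P[i][j]:
  π_0 = 1/4·π_0 + 1/3·π_1 + 1/3·π_2
  π_1 = 1/2·π_0 + 1/3·π_1 + 1/4·π_2
  normalize: π_0 + π_1 + π_2 = 1
Solving the linear system gives exactly π = [4/13, 51/143, 48/143].

π = [0.3077, 0.3566, 0.3357]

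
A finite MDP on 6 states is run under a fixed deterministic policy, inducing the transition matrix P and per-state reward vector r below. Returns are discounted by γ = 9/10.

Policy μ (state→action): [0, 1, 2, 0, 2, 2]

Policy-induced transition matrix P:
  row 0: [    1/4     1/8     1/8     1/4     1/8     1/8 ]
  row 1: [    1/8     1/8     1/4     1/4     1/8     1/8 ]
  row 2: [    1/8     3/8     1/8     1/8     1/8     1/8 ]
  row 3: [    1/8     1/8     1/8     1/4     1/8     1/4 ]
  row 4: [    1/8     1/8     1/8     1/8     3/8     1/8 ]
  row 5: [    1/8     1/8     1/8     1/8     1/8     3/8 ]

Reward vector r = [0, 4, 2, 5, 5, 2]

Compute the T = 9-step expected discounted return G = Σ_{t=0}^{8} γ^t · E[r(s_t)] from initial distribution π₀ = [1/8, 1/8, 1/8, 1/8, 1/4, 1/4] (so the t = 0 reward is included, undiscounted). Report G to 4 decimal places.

G = 19.0124

t=0: π = [0.1250, 0.1250, 0.1250, 0.1250, 0.2500, 0.2500], E[r] = 3.1250, γ^t·E[r] = 3.125000, running G = 3.125000
t=1: π = [0.1406, 0.1563, 0.1406, 0.1719, 0.1875, 0.2031], E[r] = 3.1094, γ^t·E[r] = 2.798438, running G = 5.923438
t=2: π = [0.1426, 0.1602, 0.1445, 0.1836, 0.1719, 0.1973], E[r] = 3.1016, γ^t·E[r] = 2.512266, running G = 8.435703
t=3: π = [0.1428, 0.1611, 0.1450, 0.1858, 0.1680, 0.1973], E[r] = 3.0979, γ^t·E[r] = 2.258369, running G = 10.694073
t=4: π = [0.1429, 0.1613, 0.1451, 0.1862, 0.1670, 0.1975], E[r] = 3.0964, γ^t·E[r] = 2.031571, running G = 12.725644
t=5: π = [0.1429, 0.1613, 0.1452, 0.1863, 0.1667, 0.1977], E[r] = 3.0960, γ^t·E[r] = 1.828142, running G = 14.553786
t=6: π = [0.1429, 0.1613, 0.1452, 0.1863, 0.1667, 0.1977], E[r] = 3.0958, γ^t·E[r] = 1.645255, running G = 16.199041
t=7: π = [0.1429, 0.1613, 0.1452, 0.1863, 0.1667, 0.1977], E[r] = 3.0958, γ^t·E[r] = 1.480712, running G = 17.679752
t=8: π = [0.1429, 0.1613, 0.1452, 0.1863, 0.1667, 0.1977], E[r] = 3.0958, γ^t·E[r] = 1.332636, running G = 19.012388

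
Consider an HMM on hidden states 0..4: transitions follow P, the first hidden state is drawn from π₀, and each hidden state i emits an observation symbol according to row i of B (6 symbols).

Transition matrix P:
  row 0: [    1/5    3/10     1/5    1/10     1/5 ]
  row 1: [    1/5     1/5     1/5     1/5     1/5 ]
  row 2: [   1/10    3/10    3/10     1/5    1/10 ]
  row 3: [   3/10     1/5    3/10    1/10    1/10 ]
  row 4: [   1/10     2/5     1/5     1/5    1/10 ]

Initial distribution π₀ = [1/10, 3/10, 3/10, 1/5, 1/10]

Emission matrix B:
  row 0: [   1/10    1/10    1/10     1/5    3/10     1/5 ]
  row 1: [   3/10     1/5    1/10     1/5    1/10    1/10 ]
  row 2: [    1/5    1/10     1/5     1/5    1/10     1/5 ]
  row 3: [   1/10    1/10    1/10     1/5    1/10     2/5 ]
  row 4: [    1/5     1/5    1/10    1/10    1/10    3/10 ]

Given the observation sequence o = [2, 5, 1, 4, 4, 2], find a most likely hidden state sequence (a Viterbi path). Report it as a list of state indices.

path = [2, 2, 1, 0, 0, 2]

t=0: δ = [1.000e-02, 3.000e-02, 6.000e-02, 2.000e-02, 1.000e-02]  (obs o_0=2)
t=1: δ = [1.200e-03, 1.800e-03, 3.600e-03, 4.800e-03, 1.800e-03]  ψ = [1, 2, 2, 2, 1]  (obs o_1=5)
t=2: δ = [1.440e-04, 2.160e-04, 1.440e-04, 7.200e-05, 9.600e-05]  ψ = [3, 2, 3, 2, 3]  (obs o_2=1)
t=3: δ = [1.296e-05, 4.320e-06, 4.320e-06, 4.320e-06, 4.320e-06]  ψ = [1, 0, 1, 1, 1]  (obs o_3=4)
t=4: δ = [7.776e-07, 3.888e-07, 2.592e-07, 1.296e-07, 2.592e-07]  ψ = [0, 0, 0, 0, 0]  (obs o_4=4)
t=5: δ = [1.555e-08, 2.333e-08, 3.110e-08, 7.776e-09, 1.555e-08]  ψ = [0, 0, 0, 0, 0]  (obs o_5=2)
backtrack: best end state = 2; path = [2, 2, 1, 0, 0, 2]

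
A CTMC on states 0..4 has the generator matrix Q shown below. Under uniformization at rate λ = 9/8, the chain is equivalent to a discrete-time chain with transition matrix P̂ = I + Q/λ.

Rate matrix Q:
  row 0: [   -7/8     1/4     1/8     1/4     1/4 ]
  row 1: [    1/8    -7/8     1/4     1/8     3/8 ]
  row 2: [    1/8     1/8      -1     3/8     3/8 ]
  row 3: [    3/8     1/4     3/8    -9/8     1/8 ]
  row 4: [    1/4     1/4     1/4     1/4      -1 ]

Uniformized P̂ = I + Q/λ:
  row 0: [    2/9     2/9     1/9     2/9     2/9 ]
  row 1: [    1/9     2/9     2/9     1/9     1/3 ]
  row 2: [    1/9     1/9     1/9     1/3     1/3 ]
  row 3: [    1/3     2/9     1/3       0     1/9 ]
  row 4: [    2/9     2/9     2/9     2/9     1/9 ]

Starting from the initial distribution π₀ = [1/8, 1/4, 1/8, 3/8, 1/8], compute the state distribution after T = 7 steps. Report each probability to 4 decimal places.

π = [0.1982, 0.2002, 0.1984, 0.1816, 0.2216]

t=0: π = [0.1250, 0.2500, 0.1250, 0.3750, 0.1250]
t=1: π = [0.2222, 0.2083, 0.2361, 0.1250, 0.2083]
t=2: π = [0.1867, 0.1960, 0.1852, 0.1975, 0.2346]
t=3: π = [0.2018, 0.2016, 0.2028, 0.1771, 0.2166]
t=4: π = [0.1970, 0.1997, 0.1969, 0.1830, 0.2234]
t=5: π = [0.1985, 0.2003, 0.1988, 0.1813, 0.2211]
t=6: π = [0.1980, 0.2001, 0.1982, 0.1818, 0.2219]
t=7: π = [0.1982, 0.2002, 0.1984, 0.1816, 0.2216]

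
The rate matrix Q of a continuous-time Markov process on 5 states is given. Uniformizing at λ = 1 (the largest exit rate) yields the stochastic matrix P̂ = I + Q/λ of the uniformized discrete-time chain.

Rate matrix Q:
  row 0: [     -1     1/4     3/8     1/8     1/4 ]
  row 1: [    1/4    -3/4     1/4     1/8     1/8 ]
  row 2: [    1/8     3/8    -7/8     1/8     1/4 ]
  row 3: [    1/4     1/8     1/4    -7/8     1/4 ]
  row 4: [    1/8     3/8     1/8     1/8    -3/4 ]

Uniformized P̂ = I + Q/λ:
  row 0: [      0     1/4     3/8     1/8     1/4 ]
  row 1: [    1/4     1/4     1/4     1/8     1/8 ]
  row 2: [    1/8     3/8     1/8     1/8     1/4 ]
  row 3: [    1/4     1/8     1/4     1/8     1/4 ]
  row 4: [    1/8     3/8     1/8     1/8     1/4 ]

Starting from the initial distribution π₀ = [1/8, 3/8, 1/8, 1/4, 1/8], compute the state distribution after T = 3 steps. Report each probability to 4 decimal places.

π = [0.1582, 0.2891, 0.2139, 0.1250, 0.2139]

t=0: π = [0.1250, 0.3750, 0.1250, 0.2500, 0.1250]
t=1: π = [0.1875, 0.2500, 0.2344, 0.1250, 0.2031]
t=2: π = [0.1484, 0.2891, 0.2188, 0.1250, 0.2188]
t=3: π = [0.1582, 0.2891, 0.2139, 0.1250, 0.2139]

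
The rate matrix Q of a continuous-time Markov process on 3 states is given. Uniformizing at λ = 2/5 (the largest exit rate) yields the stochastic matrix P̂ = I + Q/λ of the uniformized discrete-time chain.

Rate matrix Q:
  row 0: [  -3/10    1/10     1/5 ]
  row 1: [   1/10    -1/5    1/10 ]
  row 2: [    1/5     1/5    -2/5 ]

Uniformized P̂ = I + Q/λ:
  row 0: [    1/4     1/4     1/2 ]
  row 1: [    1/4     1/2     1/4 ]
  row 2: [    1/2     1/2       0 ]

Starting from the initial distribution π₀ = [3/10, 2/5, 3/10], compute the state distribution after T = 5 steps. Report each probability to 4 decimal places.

π = [0.3160, 0.4212, 0.2628]

t=0: π = [0.3000, 0.4000, 0.3000]
t=1: π = [0.3250, 0.4250, 0.2500]
t=2: π = [0.3125, 0.4188, 0.2688]
t=3: π = [0.3172, 0.4219, 0.2609]
t=4: π = [0.3152, 0.4207, 0.2641]
t=5: π = [0.3160, 0.4212, 0.2628]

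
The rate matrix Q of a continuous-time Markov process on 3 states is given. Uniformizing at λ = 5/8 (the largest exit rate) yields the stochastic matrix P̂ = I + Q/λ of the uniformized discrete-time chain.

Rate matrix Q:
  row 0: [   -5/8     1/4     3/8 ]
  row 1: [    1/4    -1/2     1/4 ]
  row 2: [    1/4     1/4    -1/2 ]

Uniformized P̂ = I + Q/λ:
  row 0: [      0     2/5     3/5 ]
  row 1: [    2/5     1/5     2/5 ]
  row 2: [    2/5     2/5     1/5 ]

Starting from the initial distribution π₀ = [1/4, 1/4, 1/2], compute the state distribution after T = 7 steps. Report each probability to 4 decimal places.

t=0: π = [0.2500, 0.2500, 0.5000]
t=1: π = [0.3000, 0.3500, 0.3500]
t=2: π = [0.2800, 0.3300, 0.3900]
t=3: π = [0.2880, 0.3340, 0.3780]
t=4: π = [0.2848, 0.3332, 0.3820]
t=5: π = [0.2861, 0.3334, 0.3806]
t=6: π = [0.2856, 0.3333, 0.3811]
t=7: π = [0.2858, 0.3333, 0.3809]

π = [0.2858, 0.3333, 0.3809]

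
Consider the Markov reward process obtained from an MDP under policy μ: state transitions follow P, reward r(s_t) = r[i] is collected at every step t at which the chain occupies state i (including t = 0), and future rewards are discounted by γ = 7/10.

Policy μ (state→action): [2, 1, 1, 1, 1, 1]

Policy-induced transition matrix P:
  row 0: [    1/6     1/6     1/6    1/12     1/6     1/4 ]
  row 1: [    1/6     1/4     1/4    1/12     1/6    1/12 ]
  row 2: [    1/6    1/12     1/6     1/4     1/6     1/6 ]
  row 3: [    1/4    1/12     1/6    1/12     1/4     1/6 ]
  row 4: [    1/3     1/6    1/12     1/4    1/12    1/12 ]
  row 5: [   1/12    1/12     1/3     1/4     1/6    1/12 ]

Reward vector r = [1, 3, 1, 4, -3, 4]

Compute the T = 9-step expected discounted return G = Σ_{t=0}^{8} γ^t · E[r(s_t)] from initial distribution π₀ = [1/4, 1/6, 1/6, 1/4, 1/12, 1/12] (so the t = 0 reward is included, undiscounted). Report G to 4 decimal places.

G = 5.3384

t=0: π = [0.2500, 0.1667, 0.1667, 0.2500, 0.0833, 0.0833], E[r] = 2.0000, γ^t·E[r] = 2.000000, running G = 2.000000
t=1: π = [0.1944, 0.1389, 0.1875, 0.1389, 0.1806, 0.1597], E[r] = 1.4514, γ^t·E[r] = 1.015972, running G = 3.015972
t=2: π = [0.1950, 0.1377, 0.1898, 0.1713, 0.1632, 0.1429], E[r] = 1.5654, γ^t·E[r] = 0.767043, running G = 3.783015
t=3: π = [0.1962, 0.1361, 0.1884, 0.1660, 0.1673, 0.1459], E[r] = 1.5387, γ^t·E[r] = 0.527766, running G = 4.310781
t=4: π = [0.1962, 0.1363, 0.1884, 0.1669, 0.1666, 0.1456], E[r] = 1.5439, γ^t·E[r] = 0.370702, running G = 4.681483
t=5: π = [0.1962, 0.1363, 0.1884, 0.1668, 0.1667, 0.1456], E[r] = 1.5430, γ^t·E[r] = 0.259328, running G = 4.940812
t=6: π = [0.1962, 0.1363, 0.1884, 0.1668, 0.1667, 0.1456], E[r] = 1.5432, γ^t·E[r] = 0.181552, running G = 5.122364
t=7: π = [0.1962, 0.1363, 0.1884, 0.1668, 0.1667, 0.1456], E[r] = 1.5431, γ^t·E[r] = 0.127083, running G = 5.249447
t=8: π = [0.1962, 0.1363, 0.1884, 0.1668, 0.1667, 0.1456], E[r] = 1.5431, γ^t·E[r] = 0.088959, running G = 5.338405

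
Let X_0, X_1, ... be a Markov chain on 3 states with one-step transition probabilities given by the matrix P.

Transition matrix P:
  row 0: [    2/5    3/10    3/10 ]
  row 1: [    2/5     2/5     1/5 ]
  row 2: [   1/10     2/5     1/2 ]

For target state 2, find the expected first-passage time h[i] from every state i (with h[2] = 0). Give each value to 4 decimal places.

First-step conditioning: h[2] = 0; for i ≠ 2, h[i] = 1 + Σ_k P[i][k]·h[k].
  h[0] = 1 + 2/5·h[0] + 3/10·h[1]
  h[1] = 1 + 2/5·h[0] + 2/5·h[1]
Solving the 2×2 linear system over states ≠ 2 gives exactly h = [15/4, 25/6, 0] (h[2] = 0 is the target).

h = [3.7500, 4.1667, 0.0000]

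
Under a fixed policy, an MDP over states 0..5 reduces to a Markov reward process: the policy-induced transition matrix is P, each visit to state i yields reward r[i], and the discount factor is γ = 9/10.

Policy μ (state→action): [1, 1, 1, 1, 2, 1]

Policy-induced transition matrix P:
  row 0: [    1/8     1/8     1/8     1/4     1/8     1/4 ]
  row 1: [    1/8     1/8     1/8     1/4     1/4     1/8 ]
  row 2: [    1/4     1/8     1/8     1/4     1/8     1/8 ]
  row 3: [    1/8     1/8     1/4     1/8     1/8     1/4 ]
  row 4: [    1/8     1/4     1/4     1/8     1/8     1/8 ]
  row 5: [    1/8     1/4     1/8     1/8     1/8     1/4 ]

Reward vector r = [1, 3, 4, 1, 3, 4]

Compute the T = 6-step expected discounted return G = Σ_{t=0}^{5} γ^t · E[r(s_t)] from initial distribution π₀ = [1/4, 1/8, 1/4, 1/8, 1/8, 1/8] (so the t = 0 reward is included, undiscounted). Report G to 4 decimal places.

t=0: π = [0.2500, 0.1250, 0.2500, 0.1250, 0.1250, 0.1250], E[r] = 2.6250, γ^t·E[r] = 2.625000, running G = 2.625000
t=1: π = [0.1563, 0.1563, 0.1563, 0.2031, 0.1406, 0.1875], E[r] = 2.6250, γ^t·E[r] = 2.362500, running G = 4.987500
t=2: π = [0.1445, 0.1660, 0.1680, 0.1836, 0.1445, 0.1934], E[r] = 2.7051, γ^t·E[r] = 2.191113, running G = 7.178613
t=3: π = [0.1460, 0.1672, 0.1660, 0.1848, 0.1458, 0.1902], E[r] = 2.6946, γ^t·E[r] = 1.964349, running G = 9.142962
t=4: π = [0.1458, 0.1670, 0.1663, 0.1849, 0.1459, 0.1901], E[r] = 2.6951, γ^t·E[r] = 1.768274, running G = 10.911237
t=5: π = [0.1458, 0.1670, 0.1664, 0.1849, 0.1459, 0.1901], E[r] = 2.6951, γ^t·E[r] = 1.591431, running G = 12.502668

G = 12.5027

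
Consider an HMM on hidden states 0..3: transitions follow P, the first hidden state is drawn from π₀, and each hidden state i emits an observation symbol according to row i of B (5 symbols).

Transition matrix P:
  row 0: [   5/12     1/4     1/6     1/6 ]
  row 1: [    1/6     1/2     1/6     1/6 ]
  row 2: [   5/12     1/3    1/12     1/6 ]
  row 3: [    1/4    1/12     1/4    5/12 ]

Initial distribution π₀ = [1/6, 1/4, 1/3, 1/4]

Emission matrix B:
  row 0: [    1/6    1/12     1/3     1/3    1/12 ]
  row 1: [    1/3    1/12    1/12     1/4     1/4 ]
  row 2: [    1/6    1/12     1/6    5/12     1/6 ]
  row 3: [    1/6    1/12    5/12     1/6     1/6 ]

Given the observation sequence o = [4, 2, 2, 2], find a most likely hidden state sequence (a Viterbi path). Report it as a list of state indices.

path = [3, 3, 3, 3]

t=0: δ = [1.389e-02, 6.250e-02, 5.556e-02, 4.167e-02]  (obs o_0=4)
t=1: δ = [7.716e-03, 2.604e-03, 1.736e-03, 7.234e-03]  ψ = [2, 1, 1, 3]  (obs o_1=2)
t=2: δ = [1.072e-03, 1.608e-04, 3.014e-04, 1.256e-03]  ψ = [0, 0, 3, 3]  (obs o_2=2)
t=3: δ = [1.488e-04, 2.233e-05, 5.233e-05, 2.180e-04]  ψ = [0, 0, 3, 3]  (obs o_3=2)
backtrack: best end state = 3; path = [3, 3, 3, 3]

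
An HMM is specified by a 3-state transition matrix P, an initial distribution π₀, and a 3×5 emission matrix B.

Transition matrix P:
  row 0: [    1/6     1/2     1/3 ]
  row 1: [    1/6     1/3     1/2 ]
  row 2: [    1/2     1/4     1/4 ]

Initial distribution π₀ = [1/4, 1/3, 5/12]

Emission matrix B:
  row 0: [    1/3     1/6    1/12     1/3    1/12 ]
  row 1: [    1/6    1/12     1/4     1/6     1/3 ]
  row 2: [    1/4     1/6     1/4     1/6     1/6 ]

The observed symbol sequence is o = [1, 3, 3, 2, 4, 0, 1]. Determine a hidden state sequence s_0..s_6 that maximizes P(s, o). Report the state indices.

path = [2, 0, 1, 2, 1, 2, 0]

t=0: δ = [4.167e-02, 2.778e-02, 6.944e-02]  (obs o_0=1)
t=1: δ = [1.157e-02, 3.472e-03, 2.894e-03]  ψ = [2, 0, 2]  (obs o_1=3)
t=2: δ = [6.430e-04, 9.645e-04, 6.430e-04]  ψ = [0, 0, 0]  (obs o_2=3)
t=3: δ = [2.679e-05, 8.038e-05, 1.206e-04]  ψ = [2, 0, 1]  (obs o_3=2)
t=4: δ = [5.023e-06, 1.005e-05, 6.698e-06]  ψ = [2, 2, 1]  (obs o_4=4)
t=5: δ = [1.116e-06, 5.582e-07, 1.256e-06]  ψ = [2, 1, 1]  (obs o_5=0)
t=6: δ = [1.047e-07, 4.651e-08, 6.202e-08]  ψ = [2, 0, 0]  (obs o_6=1)
backtrack: best end state = 0; path = [2, 0, 1, 2, 1, 2, 0]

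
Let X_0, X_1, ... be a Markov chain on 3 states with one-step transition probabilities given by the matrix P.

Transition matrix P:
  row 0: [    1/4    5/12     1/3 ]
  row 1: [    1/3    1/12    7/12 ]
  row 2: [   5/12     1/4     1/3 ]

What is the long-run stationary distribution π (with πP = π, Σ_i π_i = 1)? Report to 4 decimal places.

Balance equations π_j = Σ_i π_i·P[i][j]:
  π_0 = 1/4·π_0 + 1/3·π_1 + 5/12·π_2
  π_1 = 5/12·π_0 + 1/12·π_1 + 1/4·π_2
  normalize: π_0 + π_1 + π_2 = 1
Solving the linear system gives exactly π = [67/198, 26/99, 79/198].

π = [0.3384, 0.2626, 0.3990]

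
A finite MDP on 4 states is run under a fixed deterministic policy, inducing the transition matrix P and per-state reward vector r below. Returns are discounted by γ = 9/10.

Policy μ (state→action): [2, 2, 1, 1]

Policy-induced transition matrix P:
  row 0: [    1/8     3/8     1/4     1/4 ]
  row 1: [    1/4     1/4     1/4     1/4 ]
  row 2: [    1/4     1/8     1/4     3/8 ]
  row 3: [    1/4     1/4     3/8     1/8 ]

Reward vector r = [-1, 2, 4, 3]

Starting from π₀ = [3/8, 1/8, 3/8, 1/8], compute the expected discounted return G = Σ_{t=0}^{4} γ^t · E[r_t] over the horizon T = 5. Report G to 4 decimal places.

G = 8.4486

t=0: π = [0.3750, 0.1250, 0.3750, 0.1250], E[r] = 1.7500, γ^t·E[r] = 1.750000, running G = 1.750000
t=1: π = [0.2031, 0.2500, 0.2656, 0.2813], E[r] = 2.2031, γ^t·E[r] = 1.982813, running G = 3.732813
t=2: π = [0.2246, 0.2422, 0.2852, 0.2480], E[r] = 2.1445, γ^t·E[r] = 1.737070, running G = 5.469883
t=3: π = [0.2219, 0.2424, 0.2810, 0.2546], E[r] = 2.1509, γ^t·E[r] = 1.567991, running G = 7.037874
t=4: π = [0.2223, 0.2426, 0.2818, 0.2533], E[r] = 2.1502, γ^t·E[r] = 1.410731, running G = 8.448605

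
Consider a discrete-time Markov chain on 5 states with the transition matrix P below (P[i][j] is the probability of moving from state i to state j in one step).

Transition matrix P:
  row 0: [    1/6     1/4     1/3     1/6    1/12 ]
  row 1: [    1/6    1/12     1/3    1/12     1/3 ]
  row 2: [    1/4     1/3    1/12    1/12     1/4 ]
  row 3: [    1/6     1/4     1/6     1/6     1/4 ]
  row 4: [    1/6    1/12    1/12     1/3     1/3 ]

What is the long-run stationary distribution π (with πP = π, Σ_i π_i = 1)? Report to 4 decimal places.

π = [0.1826, 0.1913, 0.1916, 0.1776, 0.2569]

Balance equations π_j = Σ_i π_i·P[i][j]:
  π_0 = 1/6·π_0 + 1/6·π_1 + 1/4·π_2 + 1/6·π_3 + 1/6·π_4
  π_1 = 1/4·π_0 + 1/12·π_1 + 1/3·π_2 + 1/4·π_3 + 1/12·π_4
  π_2 = 1/3·π_0 + 1/3·π_1 + 1/12·π_2 + 1/6·π_3 + 1/12·π_4
  π_3 = 1/6·π_0 + 1/12·π_1 + 1/12·π_2 + 1/6·π_3 + 1/3·π_4
  normalize: π_0 + π_1 + π_2 + π_3 + π_4 = 1
Solving the linear system gives exactly π = [1445/7912, 1135/5934, 379/1978, 1405/7912, 3049/11868].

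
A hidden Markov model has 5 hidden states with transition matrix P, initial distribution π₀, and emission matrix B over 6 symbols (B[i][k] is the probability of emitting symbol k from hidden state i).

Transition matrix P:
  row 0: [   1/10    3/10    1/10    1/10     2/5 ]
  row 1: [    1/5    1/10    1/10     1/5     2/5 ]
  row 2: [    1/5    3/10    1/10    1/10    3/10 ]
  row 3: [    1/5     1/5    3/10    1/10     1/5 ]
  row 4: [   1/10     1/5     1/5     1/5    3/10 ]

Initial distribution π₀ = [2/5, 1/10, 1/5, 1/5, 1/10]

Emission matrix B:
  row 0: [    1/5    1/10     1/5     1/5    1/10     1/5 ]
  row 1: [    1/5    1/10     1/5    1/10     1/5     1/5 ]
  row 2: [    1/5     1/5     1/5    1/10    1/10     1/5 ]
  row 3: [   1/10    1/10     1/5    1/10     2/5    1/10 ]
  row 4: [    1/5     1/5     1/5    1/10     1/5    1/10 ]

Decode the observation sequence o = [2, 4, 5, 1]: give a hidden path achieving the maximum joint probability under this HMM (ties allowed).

path = [0, 4, 1, 4]

t=0: δ = [8.000e-02, 2.000e-02, 4.000e-02, 4.000e-02, 2.000e-02]  (obs o_0=2)
t=1: δ = [8.000e-04, 4.800e-03, 1.200e-03, 3.200e-03, 6.400e-03]  ψ = [0, 0, 3, 0, 0]  (obs o_1=4)
t=2: δ = [1.920e-04, 2.560e-04, 2.560e-04, 1.280e-04, 1.920e-04]  ψ = [1, 4, 4, 4, 1]  (obs o_2=5)
t=3: δ = [5.120e-06, 7.680e-06, 7.680e-06, 5.120e-06, 2.048e-05]  ψ = [1, 2, 3, 1, 1]  (obs o_3=1)
backtrack: best end state = 4; path = [0, 4, 1, 4]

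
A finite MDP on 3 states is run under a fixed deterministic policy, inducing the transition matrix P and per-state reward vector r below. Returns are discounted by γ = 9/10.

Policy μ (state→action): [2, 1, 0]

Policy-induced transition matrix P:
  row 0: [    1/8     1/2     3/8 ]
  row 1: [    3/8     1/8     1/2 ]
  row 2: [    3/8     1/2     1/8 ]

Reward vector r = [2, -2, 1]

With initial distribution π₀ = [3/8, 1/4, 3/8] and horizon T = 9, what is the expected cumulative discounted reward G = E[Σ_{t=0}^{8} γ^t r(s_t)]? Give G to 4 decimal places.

G = 1.5970

t=0: π = [0.3750, 0.2500, 0.3750], E[r] = 0.6250, γ^t·E[r] = 0.625000, running G = 0.625000
t=1: π = [0.2813, 0.4063, 0.3125], E[r] = 0.0625, γ^t·E[r] = 0.056250, running G = 0.681250
t=2: π = [0.3047, 0.3477, 0.3477], E[r] = 0.2617, γ^t·E[r] = 0.211992, running G = 0.893242
t=3: π = [0.2988, 0.3696, 0.3315], E[r] = 0.1899, γ^t·E[r] = 0.138467, running G = 1.031709
t=4: π = [0.3003, 0.3614, 0.3383], E[r] = 0.2161, γ^t·E[r] = 0.141800, running G = 1.173509
t=5: π = [0.2999, 0.3645, 0.3356], E[r] = 0.2065, γ^t·E[r] = 0.121930, running G = 1.295439
t=6: π = [0.3000, 0.3633, 0.3367], E[r] = 0.2101, γ^t·E[r] = 0.111633, running G = 1.407072
t=7: π = [0.3000, 0.3638, 0.3362], E[r] = 0.2087, γ^t·E[r] = 0.099835, running G = 1.506908
t=8: π = [0.3000, 0.3636, 0.3364], E[r] = 0.2092, γ^t·E[r] = 0.090065, running G = 1.596972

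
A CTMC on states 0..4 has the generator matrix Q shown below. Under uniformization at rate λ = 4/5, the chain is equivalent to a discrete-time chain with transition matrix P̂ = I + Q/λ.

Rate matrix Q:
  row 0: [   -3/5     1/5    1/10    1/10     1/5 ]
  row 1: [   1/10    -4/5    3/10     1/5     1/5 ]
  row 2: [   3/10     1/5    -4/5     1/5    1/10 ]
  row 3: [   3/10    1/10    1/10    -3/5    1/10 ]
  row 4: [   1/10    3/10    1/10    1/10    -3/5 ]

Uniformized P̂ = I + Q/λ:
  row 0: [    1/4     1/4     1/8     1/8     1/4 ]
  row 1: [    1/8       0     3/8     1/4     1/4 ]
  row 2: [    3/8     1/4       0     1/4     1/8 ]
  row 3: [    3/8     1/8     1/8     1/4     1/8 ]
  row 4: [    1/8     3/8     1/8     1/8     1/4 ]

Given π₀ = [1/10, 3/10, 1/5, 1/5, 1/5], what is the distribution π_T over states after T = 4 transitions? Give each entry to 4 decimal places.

π = [0.2430, 0.2018, 0.1552, 0.1938, 0.2061]

t=0: π = [0.1000, 0.3000, 0.2000, 0.2000, 0.2000]
t=1: π = [0.2375, 0.1750, 0.1750, 0.2125, 0.2000]
t=2: π = [0.2516, 0.2047, 0.1469, 0.1953, 0.2016]
t=3: π = [0.2420, 0.1996, 0.1578, 0.1934, 0.2072]
t=4: π = [0.2430, 0.2018, 0.1552, 0.1938, 0.2061]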